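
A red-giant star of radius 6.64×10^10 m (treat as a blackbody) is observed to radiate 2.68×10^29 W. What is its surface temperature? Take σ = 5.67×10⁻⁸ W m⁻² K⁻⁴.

A = 4πr² = 4π × (6.64×10^10)² = 5.54×10^22 m².
From P = σAT⁴, T = (P / σA)^(1/4) = (2.68×10^29 / (5.67×10⁻⁸ × 5.54×10^22))^(1/4).
T = (8.53×10^13)^(1/4) = 3040 K.

T ≈ 3040 K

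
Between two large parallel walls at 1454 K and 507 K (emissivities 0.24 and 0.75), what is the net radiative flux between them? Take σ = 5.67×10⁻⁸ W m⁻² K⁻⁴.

For two large parallel gray plates, q = σ(T₁⁴ − T₂⁴) / (1/ε₁ + 1/ε₂ − 1).
1/ε₁ + 1/ε₂ − 1 = 1/0.24 + 1/0.75 − 1 = 4.500.
T₁⁴ − T₂⁴ = 4.47×10^12 − 6.61×10^10 = 4.40×10^12 K⁴.
q = 5.67×10⁻⁸ × 4.40×10^12 / 4.500 = 55500 W/m².

q ≈ 55500 W/m²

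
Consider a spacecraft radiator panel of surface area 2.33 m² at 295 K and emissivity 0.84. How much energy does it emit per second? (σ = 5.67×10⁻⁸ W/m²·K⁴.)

P ≈ 840 W

Stefan–Boltzmann: P = εσAT⁴ = 0.84 × 5.67×10⁻⁸ × 2.33 × (295)⁴ = 0.84 × 5.67×10⁻⁸ × 2.33 × 7.57×10^9.
P = 840 W.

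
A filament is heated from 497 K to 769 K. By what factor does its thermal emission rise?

P ∝ T⁴, so the ratio is (769/497)⁴ = (1.547)⁴ = 5.73.

ratio ≈ 5.73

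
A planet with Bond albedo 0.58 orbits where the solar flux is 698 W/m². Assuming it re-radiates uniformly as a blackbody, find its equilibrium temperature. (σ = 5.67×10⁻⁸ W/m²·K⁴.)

Power absorbed = (1−a)S·πR²; power emitted = 4πR²σT⁴. Equating and cancelling πR²:
T = ((1−a)S / 4σ)^(1/4) = (293 / (4 × 5.67×10⁻⁸))^(1/4) = (1.29×10^9)^(1/4).
T = 190 K.

T ≈ 190 K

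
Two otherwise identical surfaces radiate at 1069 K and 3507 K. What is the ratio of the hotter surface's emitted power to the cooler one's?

P ∝ T⁴, so the ratio is (3507/1069)⁴ = (3.281)⁴ = 116.

ratio ≈ 116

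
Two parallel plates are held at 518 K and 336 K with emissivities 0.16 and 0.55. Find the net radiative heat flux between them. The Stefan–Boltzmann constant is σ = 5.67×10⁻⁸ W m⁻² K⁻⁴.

q ≈ 475 W/m²

For two large parallel gray plates, q = σ(T₁⁴ − T₂⁴) / (1/ε₁ + 1/ε₂ − 1).
1/ε₁ + 1/ε₂ − 1 = 1/0.16 + 1/0.55 − 1 = 7.068.
T₁⁴ − T₂⁴ = 7.20×10^10 − 1.27×10^10 = 5.93×10^10 K⁴.
q = 5.67×10⁻⁸ × 5.93×10^10 / 7.068 = 475 W/m².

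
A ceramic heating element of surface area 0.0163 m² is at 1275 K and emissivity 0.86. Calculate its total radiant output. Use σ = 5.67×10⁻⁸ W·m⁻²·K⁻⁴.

P = εσAT⁴ = 0.86 × 5.67×10⁻⁸ × 0.0163 × (1275)⁴ = 0.86 × 5.67×10⁻⁸ × 0.0163 × 2.64×10^12.
P = 2100 W.

P ≈ 2100 W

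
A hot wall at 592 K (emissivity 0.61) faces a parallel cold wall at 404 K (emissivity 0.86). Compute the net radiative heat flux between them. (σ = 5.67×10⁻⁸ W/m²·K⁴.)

q ≈ 3030 W/m²

For two large parallel gray plates, q = σ(T₁⁴ − T₂⁴) / (1/ε₁ + 1/ε₂ − 1).
1/ε₁ + 1/ε₂ − 1 = 1/0.61 + 1/0.86 − 1 = 1.802.
T₁⁴ − T₂⁴ = 1.23×10^11 − 2.66×10^10 = 9.62×10^10 K⁴.
q = 5.67×10⁻⁸ × 9.62×10^10 / 1.802 = 3030 W/m².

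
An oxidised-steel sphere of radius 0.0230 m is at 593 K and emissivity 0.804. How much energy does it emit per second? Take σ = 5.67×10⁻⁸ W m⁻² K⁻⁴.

A = 4πr² = 4π × (0.0230)² = 6.65×10^-3 m².
Stefan–Boltzmann: P = εσAT⁴ = 0.804 × 5.67×10⁻⁸ × 6.65×10^-3 × (593)⁴ = 0.804 × 5.67×10⁻⁸ × 6.65×10^-3 × 1.24×10^11.
P = 37.5 W.

P ≈ 37.5 W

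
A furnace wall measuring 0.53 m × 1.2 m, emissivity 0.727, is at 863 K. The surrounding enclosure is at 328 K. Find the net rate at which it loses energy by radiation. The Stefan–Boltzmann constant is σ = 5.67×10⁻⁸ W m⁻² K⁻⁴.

A = 0.53 × 1.2 = 0.636 m².
Q = εσA(T⁴ − T_s⁴). T⁴ − T_s⁴ = (863)⁴ − (328)⁴ = 5.55×10^11 − 1.16×10^10 = 5.43×10^11 K⁴.
Q = 0.727 × 5.67×10⁻⁸ × 0.636 × 5.43×10^11 = 14200 W.

Q ≈ 14200 W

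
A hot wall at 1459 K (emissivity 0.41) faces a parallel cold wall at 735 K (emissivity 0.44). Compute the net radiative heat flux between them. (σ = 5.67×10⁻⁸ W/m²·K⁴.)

For two large parallel gray plates, q = σ(T₁⁴ − T₂⁴) / (1/ε₁ + 1/ε₂ − 1).
1/ε₁ + 1/ε₂ − 1 = 1/0.41 + 1/0.44 − 1 = 3.712.
T₁⁴ − T₂⁴ = 4.53×10^12 − 2.92×10^11 = 4.24×10^12 K⁴.
q = 5.67×10⁻⁸ × 4.24×10^12 / 3.712 = 64800 W/m².

q ≈ 64800 W/m²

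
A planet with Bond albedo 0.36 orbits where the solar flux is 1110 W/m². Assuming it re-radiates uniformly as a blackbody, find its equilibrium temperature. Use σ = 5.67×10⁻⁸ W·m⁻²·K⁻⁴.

Power absorbed = (1−a)S·πR²; power emitted = 4πR²σT⁴. Equating and cancelling πR²:
T = ((1−a)S / 4σ)^(1/4) = (710 / (4 × 5.67×10⁻⁸))^(1/4) = (3.13×10^9)^(1/4).
T = 237 K.

T ≈ 237 K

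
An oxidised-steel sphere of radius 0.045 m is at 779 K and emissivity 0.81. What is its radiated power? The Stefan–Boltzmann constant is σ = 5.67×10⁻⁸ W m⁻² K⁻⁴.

A = 4πr² = 4π × (0.045)² = 0.0254 m².
Stefan–Boltzmann: P = εσAT⁴ = 0.81 × 5.67×10⁻⁸ × 0.0254 × (779)⁴ = 0.81 × 5.67×10⁻⁸ × 0.0254 × 3.68×10^11.
P = 430 W.

P ≈ 430 W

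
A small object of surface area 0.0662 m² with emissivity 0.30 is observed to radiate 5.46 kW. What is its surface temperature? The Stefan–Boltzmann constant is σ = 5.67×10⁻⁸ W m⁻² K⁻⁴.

T ≈ 1480 K

From P = εσAT⁴, T = (P / εσA)^(1/4) = (5460 / (0.30 × 5.67×10⁻⁸ × 0.0662))^(1/4).
T = (4.85×10^12)^(1/4) = 1480 K.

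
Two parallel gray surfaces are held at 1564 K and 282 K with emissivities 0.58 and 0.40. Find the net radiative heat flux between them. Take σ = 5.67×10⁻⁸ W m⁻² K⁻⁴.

For two large parallel gray plates, q = σ(T₁⁴ − T₂⁴) / (1/ε₁ + 1/ε₂ − 1).
1/ε₁ + 1/ε₂ − 1 = 1/0.58 + 1/0.40 − 1 = 3.224.
T₁⁴ − T₂⁴ = 5.98×10^12 − 6.32×10^9 = 5.98×10^12 K⁴.
q = 5.67×10⁻⁸ × 5.98×10^12 / 3.224 = 1.05×10^5 W/m².

q ≈ 1.05×10^5 W/m²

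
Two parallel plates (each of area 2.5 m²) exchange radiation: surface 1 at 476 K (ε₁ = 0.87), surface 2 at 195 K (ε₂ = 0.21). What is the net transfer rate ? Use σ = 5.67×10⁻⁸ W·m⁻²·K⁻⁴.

Q ≈ 1440 W

For two large parallel gray plates, q = σ(T₁⁴ − T₂⁴) / (1/ε₁ + 1/ε₂ − 1).
1/ε₁ + 1/ε₂ − 1 = 1/0.87 + 1/0.21 − 1 = 4.911.
T₁⁴ − T₂⁴ = 5.13×10^10 − 1.45×10^9 = 4.99×10^10 K⁴.
q = 5.67×10⁻⁸ × 4.99×10^10 / 4.911 = 576 W/m².
Q = q·A = 576 × 2.5 = 1440 W.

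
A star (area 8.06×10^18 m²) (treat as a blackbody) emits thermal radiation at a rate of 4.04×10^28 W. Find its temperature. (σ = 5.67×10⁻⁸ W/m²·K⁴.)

T ≈ 17200 K

From P = σAT⁴, T = (P / σA)^(1/4) = (4.04×10^28 / (5.67×10⁻⁸ × 8.06×10^18))^(1/4).
T = (8.84×10^16)^(1/4) = 17200 K.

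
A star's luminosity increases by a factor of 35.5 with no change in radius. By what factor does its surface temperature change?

P ∝ T⁴ ⇒ T ∝ P^(1/4), so T scales by (35.5)^(1/4) = 2.44.

factor ≈ 2.44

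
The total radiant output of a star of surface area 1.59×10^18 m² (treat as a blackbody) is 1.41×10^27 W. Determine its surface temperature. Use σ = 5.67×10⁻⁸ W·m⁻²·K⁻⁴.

From P = σAT⁴, T = (P / σA)^(1/4) = (1.41×10^27 / (5.67×10⁻⁸ × 1.59×10^18))^(1/4).
T = (1.56×10^16)^(1/4) = 11200 K.

T ≈ 11200 K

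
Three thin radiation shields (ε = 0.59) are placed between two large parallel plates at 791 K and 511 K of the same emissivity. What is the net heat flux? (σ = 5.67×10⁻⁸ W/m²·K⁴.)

Each of the 4 gaps contributes resistance (2/ε − 1) = 2/0.59 − 1 = 2.390; total = 9.559.
q = σ(T₁⁴ − T₂⁴) / 9.559 = 5.67×10⁻⁸ × 3.23×10^11 / 9.559 = 1920 W/m².

q ≈ 1920 W/m²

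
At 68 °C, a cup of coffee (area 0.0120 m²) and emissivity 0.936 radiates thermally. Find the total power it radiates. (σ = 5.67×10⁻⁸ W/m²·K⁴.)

68 °C = 341 K.
Stefan–Boltzmann: P = εσAT⁴ = 0.936 × 5.67×10⁻⁸ × 0.0120 × (341)⁴ = 0.936 × 5.67×10⁻⁸ × 0.0120 × 1.35×10^10.
P = 8.61 W.

P ≈ 8.61 W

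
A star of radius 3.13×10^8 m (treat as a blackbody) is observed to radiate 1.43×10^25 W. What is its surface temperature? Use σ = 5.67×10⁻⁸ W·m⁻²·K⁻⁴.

A = 4πr² = 4π × (3.13×10^8)² = 1.23×10^18 m².
From P = σAT⁴, T = (P / σA)^(1/4) = (1.43×10^25 / (5.67×10⁻⁸ × 1.23×10^18))^(1/4).
T = (2.05×10^14)^(1/4) = 3780 K.

T ≈ 3780 K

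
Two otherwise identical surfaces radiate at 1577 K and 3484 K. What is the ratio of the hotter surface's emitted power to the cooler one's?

P ∝ T⁴, so the ratio is (3484/1577)⁴ = (2.209)⁴ = 23.8.

ratio ≈ 23.8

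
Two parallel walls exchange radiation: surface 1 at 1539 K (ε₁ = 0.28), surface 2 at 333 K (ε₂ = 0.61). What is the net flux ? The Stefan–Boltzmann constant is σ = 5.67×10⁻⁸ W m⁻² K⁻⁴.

For two large parallel gray plates, q = σ(T₁⁴ − T₂⁴) / (1/ε₁ + 1/ε₂ − 1).
1/ε₁ + 1/ε₂ − 1 = 1/0.28 + 1/0.61 − 1 = 4.211.
T₁⁴ − T₂⁴ = 5.61×10^12 − 1.23×10^10 = 5.60×10^12 K⁴.
q = 5.67×10⁻⁸ × 5.60×10^12 / 4.211 = 75400 W/m².

q ≈ 75400 W/m²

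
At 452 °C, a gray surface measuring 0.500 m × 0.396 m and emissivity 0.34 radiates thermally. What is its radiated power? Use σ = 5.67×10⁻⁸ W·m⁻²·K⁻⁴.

P ≈ 1050 W

A = 0.500 × 0.396 = 0.198 m².
452 °C = 725 K.
P = εσAT⁴ = 0.34 × 5.67×10⁻⁸ × 0.198 × (725)⁴ = 0.34 × 5.67×10⁻⁸ × 0.198 × 2.76×10^11.
P = 1050 W.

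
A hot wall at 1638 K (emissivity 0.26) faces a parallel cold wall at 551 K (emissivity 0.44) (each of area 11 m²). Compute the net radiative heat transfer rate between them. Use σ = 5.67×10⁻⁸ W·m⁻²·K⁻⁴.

For two large parallel gray plates, q = σ(T₁⁴ − T₂⁴) / (1/ε₁ + 1/ε₂ − 1).
1/ε₁ + 1/ε₂ − 1 = 1/0.26 + 1/0.44 − 1 = 5.119.
T₁⁴ − T₂⁴ = 7.20×10^12 − 9.22×10^10 = 7.11×10^12 K⁴.
q = 5.67×10⁻⁸ × 7.11×10^12 / 5.119 = 78700 W/m².
Q = q·A = 78700 × 11 = 8.66×10^5 W.

Q ≈ 8.66×10^5 W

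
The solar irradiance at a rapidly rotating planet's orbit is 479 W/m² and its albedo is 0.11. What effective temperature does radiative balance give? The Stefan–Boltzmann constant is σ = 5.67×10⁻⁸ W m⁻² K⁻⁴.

T ≈ 208 K

Power absorbed = (1−a)S·πR²; power emitted = 4πR²σT⁴. Equating and cancelling πR²:
T = ((1−a)S / 4σ)^(1/4) = (426 / (4 × 5.67×10⁻⁸))^(1/4) = (1.88×10^9)^(1/4).
T = 208 K.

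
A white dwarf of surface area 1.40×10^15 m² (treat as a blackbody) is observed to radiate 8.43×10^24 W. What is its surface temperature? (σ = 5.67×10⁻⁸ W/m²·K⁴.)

T ≈ 18100 K

From P = σAT⁴, T = (P / σA)^(1/4) = (8.43×10^24 / (5.67×10⁻⁸ × 1.40×10^15))^(1/4).
T = (1.06×10^17)^(1/4) = 18100 K.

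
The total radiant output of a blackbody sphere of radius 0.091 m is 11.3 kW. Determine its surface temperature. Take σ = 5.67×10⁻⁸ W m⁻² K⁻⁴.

A = 4πr² = 4π × (0.091)² = 0.104 m².
From P = σAT⁴, T = (P / σA)^(1/4) = (11300 / (5.67×10⁻⁸ × 0.104))^(1/4).
T = (1.92×10^12)^(1/4) = 1180 K.

T ≈ 1180 K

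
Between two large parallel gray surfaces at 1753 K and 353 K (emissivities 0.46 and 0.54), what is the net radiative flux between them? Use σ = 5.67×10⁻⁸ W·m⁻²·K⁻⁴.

For two large parallel gray plates, q = σ(T₁⁴ − T₂⁴) / (1/ε₁ + 1/ε₂ − 1).
1/ε₁ + 1/ε₂ − 1 = 1/0.46 + 1/0.54 − 1 = 3.026.
T₁⁴ − T₂⁴ = 9.44×10^12 − 1.55×10^10 = 9.43×10^12 K⁴.
q = 5.67×10⁻⁸ × 9.43×10^12 / 3.026 = 1.77×10^5 W/m².

q ≈ 1.77×10^5 W/m²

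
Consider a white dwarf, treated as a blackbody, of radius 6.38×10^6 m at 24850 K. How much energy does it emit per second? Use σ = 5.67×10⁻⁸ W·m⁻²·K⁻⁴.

A = 4πr² = 4π × (6.38×10^6)² = 5.12×10^14 m².
P = σAT⁴ = 5.67×10⁻⁸ × 5.12×10^14 × (24850)⁴ = 5.67×10⁻⁸ × 5.12×10^14 × 3.81×10^17.
P = 1.11×10^25 W.

P ≈ 1.11×10^25 W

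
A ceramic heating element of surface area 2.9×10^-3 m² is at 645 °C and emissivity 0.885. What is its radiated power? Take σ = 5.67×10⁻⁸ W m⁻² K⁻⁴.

P ≈ 103 W

645 °C = 918 K.
Stefan–Boltzmann: P = εσAT⁴ = 0.885 × 5.67×10⁻⁸ × 2.90×10^-3 × (918)⁴ = 0.885 × 5.67×10⁻⁸ × 2.90×10^-3 × 7.10×10^11.
P = 103 W.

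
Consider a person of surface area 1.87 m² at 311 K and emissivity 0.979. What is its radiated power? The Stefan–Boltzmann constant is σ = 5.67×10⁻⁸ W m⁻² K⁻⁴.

Stefan–Boltzmann: P = εσAT⁴ = 0.979 × 5.67×10⁻⁸ × 1.87 × (311)⁴ = 0.979 × 5.67×10⁻⁸ × 1.87 × 9.35×10^9.
P = 971 W.

P ≈ 971 W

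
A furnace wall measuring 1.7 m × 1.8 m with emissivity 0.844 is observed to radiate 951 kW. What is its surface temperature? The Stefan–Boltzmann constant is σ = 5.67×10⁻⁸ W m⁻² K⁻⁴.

A = 1.7 × 1.8 = 3.06 m².
From P = εσAT⁴, T = (P / εσA)^(1/4) = (9.51×10^5 / (0.844 × 5.67×10⁻⁸ × 3.06))^(1/4).
T = (6.49×10^12)^(1/4) = 1600 K.

T ≈ 1600 K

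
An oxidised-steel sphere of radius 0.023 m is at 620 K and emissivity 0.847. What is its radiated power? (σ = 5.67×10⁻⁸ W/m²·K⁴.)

A = 4πr² = 4π × (0.023)² = 6.65×10^-3 m².
P = εσAT⁴ = 0.847 × 5.67×10⁻⁸ × 6.65×10^-3 × (620)⁴ = 0.847 × 5.67×10⁻⁸ × 6.65×10^-3 × 1.48×10^11.
P = 47.2 W.

P ≈ 47.2 W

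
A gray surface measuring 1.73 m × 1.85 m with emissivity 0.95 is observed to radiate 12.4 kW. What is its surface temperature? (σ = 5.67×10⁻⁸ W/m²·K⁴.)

A = 1.73 × 1.85 = 3.20 m².
From P = εσAT⁴, T = (P / εσA)^(1/4) = (12400 / (0.95 × 5.67×10⁻⁸ × 3.20))^(1/4).
T = (7.19×10^10)^(1/4) = 518 K.

T ≈ 518 K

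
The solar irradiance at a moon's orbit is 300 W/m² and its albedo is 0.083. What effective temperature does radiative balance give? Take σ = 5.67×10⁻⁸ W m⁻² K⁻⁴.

Power absorbed = (1−a)S·πR²; power emitted = 4πR²σT⁴. Equating and cancelling πR²:
T = ((1−a)S / 4σ)^(1/4) = (275 / (4 × 5.67×10⁻⁸))^(1/4) = (1.21×10^9)^(1/4).
T = 187 K.

T ≈ 187 K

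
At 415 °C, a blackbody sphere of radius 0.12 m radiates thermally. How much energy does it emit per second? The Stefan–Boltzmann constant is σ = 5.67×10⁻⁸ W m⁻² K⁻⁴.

P ≈ 2300 W

A = 4πr² = 4π × (0.12)² = 0.181 m².
415 °C = 688 K.
P = σAT⁴ = 5.67×10⁻⁸ × 0.181 × (688)⁴ = 5.67×10⁻⁸ × 0.181 × 2.24×10^11.
P = 2300 W.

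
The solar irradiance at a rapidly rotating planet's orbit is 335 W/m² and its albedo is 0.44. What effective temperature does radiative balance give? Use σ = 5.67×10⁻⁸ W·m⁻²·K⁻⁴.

Power absorbed = (1−a)S·πR²; power emitted = 4πR²σT⁴. Equating and cancelling πR²:
T = ((1−a)S / 4σ)^(1/4) = (188 / (4 × 5.67×10⁻⁸))^(1/4) = (8.27×10^8)^(1/4).
T = 170 K.

T ≈ 170 K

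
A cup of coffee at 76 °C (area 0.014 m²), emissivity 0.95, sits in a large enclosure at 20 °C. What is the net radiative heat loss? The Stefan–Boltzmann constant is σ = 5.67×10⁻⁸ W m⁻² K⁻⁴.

Convert: 76 °C = 349 K; 20 °C = 293 K.
Q = εσA(T⁴ − T_s⁴). T⁴ − T_s⁴ = (349)⁴ − (293)⁴ = 1.48×10^10 − 7.37×10^9 = 7.47×10^9 K⁴.
Q = 0.95 × 5.67×10⁻⁸ × 0.0140 × 7.47×10^9 = 5.63 W.

Q ≈ 5.63 W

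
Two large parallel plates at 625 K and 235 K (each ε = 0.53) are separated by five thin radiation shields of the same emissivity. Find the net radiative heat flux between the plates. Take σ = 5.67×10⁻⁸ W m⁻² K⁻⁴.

Each of the 6 gaps contributes resistance (2/ε − 1) = 2/0.53 − 1 = 2.774; total = 16.64.
q = σ(T₁⁴ − T₂⁴) / 16.64 = 5.67×10⁻⁸ × 1.50×10^11 / 16.64 = 509 W/m².

q ≈ 509 W/m²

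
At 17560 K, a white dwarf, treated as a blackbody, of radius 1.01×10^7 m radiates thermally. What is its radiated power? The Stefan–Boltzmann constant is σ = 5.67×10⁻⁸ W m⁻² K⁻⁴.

P ≈ 6.91×10^24 W

A = 4πr² = 4π × (1.01×10^7)² = 1.28×10^15 m².
P = σAT⁴ = 5.67×10⁻⁸ × 1.28×10^15 × (17560)⁴ = 5.67×10⁻⁸ × 1.28×10^15 × 9.51×10^16.
P = 6.91×10^24 W.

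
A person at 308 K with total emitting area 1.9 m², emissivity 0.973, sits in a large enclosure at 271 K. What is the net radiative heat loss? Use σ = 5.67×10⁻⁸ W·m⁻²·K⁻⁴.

Q = εσA(T⁴ − T_s⁴). T⁴ − T_s⁴ = (308)⁴ − (271)⁴ = 9.00×10^9 − 5.39×10^9 = 3.61×10^9 K⁴.
Q = 0.973 × 5.67×10⁻⁸ × 1.90 × 3.61×10^9 = 378 W.

Q ≈ 378 W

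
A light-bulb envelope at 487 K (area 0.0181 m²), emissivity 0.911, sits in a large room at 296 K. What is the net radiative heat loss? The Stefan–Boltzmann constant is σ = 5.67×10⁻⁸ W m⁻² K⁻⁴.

Q = εσA(T⁴ − T_s⁴). T⁴ − T_s⁴ = (487)⁴ − (296)⁴ = 5.62×10^10 − 7.68×10^9 = 4.86×10^10 K⁴.
Q = 0.911 × 5.67×10⁻⁸ × 0.0181 × 4.86×10^10 = 45.4 W.

Q ≈ 45.4 W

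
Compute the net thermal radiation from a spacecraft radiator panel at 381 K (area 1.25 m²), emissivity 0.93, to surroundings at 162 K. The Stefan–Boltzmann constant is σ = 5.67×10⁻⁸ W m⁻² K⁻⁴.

Q = εσA(T⁴ − T_s⁴). T⁴ − T_s⁴ = (381)⁴ − (162)⁴ = 2.11×10^10 − 6.89×10^8 = 2.04×10^10 K⁴.
Q = 0.93 × 5.67×10⁻⁸ × 1.25 × 2.04×10^10 = 1340 W.

Q ≈ 1340 W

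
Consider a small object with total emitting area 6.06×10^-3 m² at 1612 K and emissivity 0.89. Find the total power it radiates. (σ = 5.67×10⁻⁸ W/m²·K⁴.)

Stefan–Boltzmann: P = εσAT⁴ = 0.89 × 5.67×10⁻⁸ × 6.06×10^-3 × (1612)⁴ = 0.89 × 5.67×10⁻⁸ × 6.06×10^-3 × 6.75×10^12.
P = 2060 W.

P ≈ 2060 W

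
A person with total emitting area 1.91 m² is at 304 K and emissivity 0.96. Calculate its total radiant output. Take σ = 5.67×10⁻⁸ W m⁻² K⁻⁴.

P ≈ 888 W

Stefan–Boltzmann: P = εσAT⁴ = 0.96 × 5.67×10⁻⁸ × 1.91 × (304)⁴ = 0.96 × 5.67×10⁻⁸ × 1.91 × 8.54×10^9.
P = 888 W.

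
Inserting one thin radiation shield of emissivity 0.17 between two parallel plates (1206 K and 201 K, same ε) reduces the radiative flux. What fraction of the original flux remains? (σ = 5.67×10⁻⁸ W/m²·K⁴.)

ratio ≈ 0.500

With N identical shields there are N+1 = 2 gaps in series, each with the same radiative resistance, so the flux falls to 1/(N+1) of its unshielded value.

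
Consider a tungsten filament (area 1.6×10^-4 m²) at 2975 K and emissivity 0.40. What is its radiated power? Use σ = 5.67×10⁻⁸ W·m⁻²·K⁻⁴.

P ≈ 284 W

Stefan–Boltzmann: P = εσAT⁴ = 0.40 × 5.67×10⁻⁸ × 1.60×10^-4 × (2975)⁴ = 0.40 × 5.67×10⁻⁸ × 1.60×10^-4 × 7.83×10^13.
P = 284 W.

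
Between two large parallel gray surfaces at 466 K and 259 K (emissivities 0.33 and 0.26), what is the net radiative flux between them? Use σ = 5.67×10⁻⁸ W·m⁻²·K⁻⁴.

For two large parallel gray plates, q = σ(T₁⁴ − T₂⁴) / (1/ε₁ + 1/ε₂ − 1).
1/ε₁ + 1/ε₂ − 1 = 1/0.33 + 1/0.26 − 1 = 5.876.
T₁⁴ − T₂⁴ = 4.72×10^10 − 4.50×10^9 = 4.27×10^10 K⁴.
q = 5.67×10⁻⁸ × 4.27×10^10 / 5.876 = 412 W/m².

q ≈ 412 W/m²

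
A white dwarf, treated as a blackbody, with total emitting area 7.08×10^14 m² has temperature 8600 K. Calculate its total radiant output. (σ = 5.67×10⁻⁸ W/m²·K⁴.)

P = σAT⁴ = 5.67×10⁻⁸ × 7.08×10^14 × (8600)⁴ = 5.67×10⁻⁸ × 7.08×10^14 × 5.47×10^15.
P = 2.20×10^23 W.

P ≈ 2.20×10^23 W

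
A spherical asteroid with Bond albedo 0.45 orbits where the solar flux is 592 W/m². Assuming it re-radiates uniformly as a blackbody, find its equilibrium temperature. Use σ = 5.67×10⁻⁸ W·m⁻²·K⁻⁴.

T ≈ 195 K

Power absorbed = (1−a)S·πR²; power emitted = 4πR²σT⁴. Equating and cancelling πR²:
T = ((1−a)S / 4σ)^(1/4) = (326 / (4 × 5.67×10⁻⁸))^(1/4) = (1.44×10^9)^(1/4).
T = 195 K.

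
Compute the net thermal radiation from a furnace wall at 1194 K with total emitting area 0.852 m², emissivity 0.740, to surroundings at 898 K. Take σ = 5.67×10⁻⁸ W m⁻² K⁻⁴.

Q ≈ 49400 W

Q = εσA(T⁴ − T_s⁴). T⁴ − T_s⁴ = (1194)⁴ − (898)⁴ = 2.03×10^12 − 6.50×10^11 = 1.38×10^12 K⁴.
Q = 0.740 × 5.67×10⁻⁸ × 0.852 × 1.38×10^12 = 49400 W.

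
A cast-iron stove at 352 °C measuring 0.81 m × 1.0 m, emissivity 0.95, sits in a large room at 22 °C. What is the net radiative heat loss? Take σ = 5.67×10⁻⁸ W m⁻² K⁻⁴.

A = 0.81 × 1.0 = 0.810 m².
Convert: 352 °C = 625 K; 22 °C = 295 K.
Q = εσA(T⁴ − T_s⁴). T⁴ − T_s⁴ = (625)⁴ − (295)⁴ = 1.53×10^11 − 7.57×10^9 = 1.45×10^11 K⁴.
Q = 0.95 × 5.67×10⁻⁸ × 0.810 × 1.45×10^11 = 6330 W.

Q ≈ 6330 W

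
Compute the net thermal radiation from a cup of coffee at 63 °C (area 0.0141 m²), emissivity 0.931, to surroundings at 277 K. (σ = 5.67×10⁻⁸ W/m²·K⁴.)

Q ≈ 5.10 W

Convert: 63 °C = 336 K.
Q = εσA(T⁴ − T_s⁴). T⁴ − T_s⁴ = (336)⁴ − (277)⁴ = 1.27×10^10 − 5.89×10^9 = 6.86×10^9 K⁴.
Q = 0.931 × 5.67×10⁻⁸ × 0.0141 × 6.86×10^9 = 5.10 W.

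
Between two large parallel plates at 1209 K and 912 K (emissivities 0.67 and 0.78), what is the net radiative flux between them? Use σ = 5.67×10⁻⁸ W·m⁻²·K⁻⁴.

q ≈ 46200 W/m²

For two large parallel gray plates, q = σ(T₁⁴ − T₂⁴) / (1/ε₁ + 1/ε₂ − 1).
1/ε₁ + 1/ε₂ − 1 = 1/0.67 + 1/0.78 − 1 = 1.775.
T₁⁴ − T₂⁴ = 2.14×10^12 − 6.92×10^11 = 1.44×10^12 K⁴.
q = 5.67×10⁻⁸ × 1.44×10^12 / 1.775 = 46200 W/m².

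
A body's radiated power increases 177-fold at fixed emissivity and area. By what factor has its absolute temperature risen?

factor ≈ 3.65

P ∝ T⁴ ⇒ T ∝ P^(1/4), so T scales by (177)^(1/4) = 3.65.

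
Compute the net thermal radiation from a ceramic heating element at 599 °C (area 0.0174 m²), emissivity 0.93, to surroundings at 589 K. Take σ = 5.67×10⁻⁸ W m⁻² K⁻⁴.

Q ≈ 420 W

Convert: 599 °C = 872 K.
Q = εσA(T⁴ − T_s⁴). T⁴ − T_s⁴ = (872)⁴ − (589)⁴ = 5.78×10^11 − 1.20×10^11 = 4.58×10^11 K⁴.
Q = 0.93 × 5.67×10⁻⁸ × 0.0174 × 4.58×10^11 = 420 W.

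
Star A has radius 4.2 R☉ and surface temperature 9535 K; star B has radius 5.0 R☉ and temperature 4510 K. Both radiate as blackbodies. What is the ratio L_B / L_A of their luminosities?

L_B/L_A ≈ 0.0709

L = 4πR²σT⁴ ∝ R²T⁴, so L_B/L_A = (5.0/4.2)² × (4510/9535)⁴ = 1.42 × 0.0501 = 0.0709.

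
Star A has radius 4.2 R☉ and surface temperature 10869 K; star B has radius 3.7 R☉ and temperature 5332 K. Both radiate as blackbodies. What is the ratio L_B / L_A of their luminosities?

L = 4πR²σT⁴ ∝ R²T⁴, so L_B/L_A = (3.7/4.2)² × (5332/10869)⁴ = 0.776 × 0.0579 = 0.0449.

L_B/L_A ≈ 0.0449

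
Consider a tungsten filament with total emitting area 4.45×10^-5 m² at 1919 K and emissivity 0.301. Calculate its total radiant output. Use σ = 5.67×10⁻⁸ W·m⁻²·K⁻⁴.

P = εσAT⁴ = 0.301 × 5.67×10⁻⁸ × 4.45×10^-5 × (1919)⁴ = 0.301 × 5.67×10⁻⁸ × 4.45×10^-5 × 1.36×10^13.
P = 10.3 W.

P ≈ 10.3 W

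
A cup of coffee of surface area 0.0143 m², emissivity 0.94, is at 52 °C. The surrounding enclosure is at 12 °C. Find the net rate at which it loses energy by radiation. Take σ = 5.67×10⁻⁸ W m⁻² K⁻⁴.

Q ≈ 3.47 W

Convert: 52 °C = 325 K; 12 °C = 285 K.
Q = εσA(T⁴ − T_s⁴). T⁴ − T_s⁴ = (325)⁴ − (285)⁴ = 1.12×10^10 − 6.60×10^9 = 4.56×10^9 K⁴.
Q = 0.94 × 5.67×10⁻⁸ × 0.0143 × 4.56×10^9 = 3.47 W.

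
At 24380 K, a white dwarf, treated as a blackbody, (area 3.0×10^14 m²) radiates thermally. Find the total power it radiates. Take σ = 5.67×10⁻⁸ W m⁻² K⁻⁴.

P ≈ 6.01×10^24 W

P = σAT⁴ = 5.67×10⁻⁸ × 3.00×10^14 × (24380)⁴ = 5.67×10⁻⁸ × 3.00×10^14 × 3.53×10^17.
P = 6.01×10^24 W.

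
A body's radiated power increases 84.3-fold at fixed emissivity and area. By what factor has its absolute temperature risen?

P ∝ T⁴ ⇒ T ∝ P^(1/4), so T scales by (84.3)^(1/4) = 3.03.

factor ≈ 3.03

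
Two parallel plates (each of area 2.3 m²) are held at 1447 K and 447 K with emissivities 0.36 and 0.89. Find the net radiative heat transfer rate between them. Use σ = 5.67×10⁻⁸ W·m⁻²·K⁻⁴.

Q ≈ 1.95×10^5 W

For two large parallel gray plates, q = σ(T₁⁴ − T₂⁴) / (1/ε₁ + 1/ε₂ − 1).
1/ε₁ + 1/ε₂ − 1 = 1/0.36 + 1/0.89 − 1 = 2.901.
T₁⁴ − T₂⁴ = 4.38×10^12 − 3.99×10^10 = 4.34×10^12 K⁴.
q = 5.67×10⁻⁸ × 4.34×10^12 / 2.901 = 84900 W/m².
Q = q·A = 84900 × 2.3 = 1.95×10^5 W.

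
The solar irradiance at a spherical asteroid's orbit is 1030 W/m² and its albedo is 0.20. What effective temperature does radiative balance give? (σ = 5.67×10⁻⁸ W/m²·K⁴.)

Power absorbed = (1−a)S·πR²; power emitted = 4πR²σT⁴. Equating and cancelling πR²:
T = ((1−a)S / 4σ)^(1/4) = (824 / (4 × 5.67×10⁻⁸))^(1/4) = (3.63×10^9)^(1/4).
T = 246 K.

T ≈ 246 K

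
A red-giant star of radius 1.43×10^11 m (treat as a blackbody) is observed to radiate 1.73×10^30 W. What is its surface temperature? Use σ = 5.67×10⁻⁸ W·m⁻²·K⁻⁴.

A = 4πr² = 4π × (1.43×10^11)² = 2.57×10^23 m².
From P = σAT⁴, T = (P / σA)^(1/4) = (1.73×10^30 / (5.67×10⁻⁸ × 2.57×10^23))^(1/4).
T = (1.19×10^14)^(1/4) = 3300 K.

T ≈ 3300 K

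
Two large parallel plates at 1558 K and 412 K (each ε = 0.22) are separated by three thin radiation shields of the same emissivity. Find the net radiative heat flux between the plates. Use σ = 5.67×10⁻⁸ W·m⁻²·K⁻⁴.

Each of the 4 gaps contributes resistance (2/ε − 1) = 2/0.22 − 1 = 8.091; total = 32.36.
q = σ(T₁⁴ − T₂⁴) / 32.36 = 5.67×10⁻⁸ × 5.86×10^12 / 32.36 = 10300 W/m².

q ≈ 10300 W/m²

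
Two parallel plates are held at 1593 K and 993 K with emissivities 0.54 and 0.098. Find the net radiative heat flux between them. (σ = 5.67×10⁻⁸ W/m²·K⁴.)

For two large parallel gray plates, q = σ(T₁⁴ − T₂⁴) / (1/ε₁ + 1/ε₂ − 1).
1/ε₁ + 1/ε₂ − 1 = 1/0.54 + 1/0.098 − 1 = 11.06.
T₁⁴ − T₂⁴ = 6.44×10^12 − 9.72×10^11 = 5.47×10^12 K⁴.
q = 5.67×10⁻⁸ × 5.47×10^12 / 11.06 = 28000 W/m².

q ≈ 28000 W/m²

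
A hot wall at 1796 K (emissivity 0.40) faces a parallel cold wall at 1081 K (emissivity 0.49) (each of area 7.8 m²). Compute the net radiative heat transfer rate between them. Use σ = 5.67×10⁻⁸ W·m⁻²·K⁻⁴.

Q ≈ 1.13×10^6 W

For two large parallel gray plates, q = σ(T₁⁴ − T₂⁴) / (1/ε₁ + 1/ε₂ − 1).
1/ε₁ + 1/ε₂ − 1 = 1/0.40 + 1/0.49 − 1 = 3.541.
T₁⁴ − T₂⁴ = 1.04×10^13 − 1.37×10^12 = 9.04×10^12 K⁴.
q = 5.67×10⁻⁸ × 9.04×10^12 / 3.541 = 1.45×10^5 W/m².
Q = q·A = 1.45×10^5 × 7.8 = 1.13×10^6 W.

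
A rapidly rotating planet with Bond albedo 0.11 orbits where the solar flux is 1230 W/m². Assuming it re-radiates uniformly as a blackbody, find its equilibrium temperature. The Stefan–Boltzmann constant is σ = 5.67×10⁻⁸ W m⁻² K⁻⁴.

T ≈ 264 K

Power absorbed = (1−a)S·πR²; power emitted = 4πR²σT⁴. Equating and cancelling πR²:
T = ((1−a)S / 4σ)^(1/4) = (1090 / (4 × 5.67×10⁻⁸))^(1/4) = (4.83×10^9)^(1/4).
T = 264 K.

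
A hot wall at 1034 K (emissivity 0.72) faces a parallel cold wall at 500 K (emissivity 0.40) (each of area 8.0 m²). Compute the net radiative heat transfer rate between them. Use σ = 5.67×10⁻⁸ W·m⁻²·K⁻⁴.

For two large parallel gray plates, q = σ(T₁⁴ − T₂⁴) / (1/ε₁ + 1/ε₂ − 1).
1/ε₁ + 1/ε₂ − 1 = 1/0.72 + 1/0.40 − 1 = 2.889.
T₁⁴ − T₂⁴ = 1.14×10^12 − 6.25×10^10 = 1.08×10^12 K⁴.
q = 5.67×10⁻⁸ × 1.08×10^12 / 2.889 = 21200 W/m².
Q = q·A = 21200 × 8.0 = 1.70×10^5 W.

Q ≈ 1.70×10^5 W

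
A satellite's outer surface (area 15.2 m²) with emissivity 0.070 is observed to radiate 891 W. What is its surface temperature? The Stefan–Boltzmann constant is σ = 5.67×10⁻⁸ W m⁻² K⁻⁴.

From P = εσAT⁴, T = (P / εσA)^(1/4) = (891 / (0.070 × 5.67×10⁻⁸ × 15.2))^(1/4).
T = (1.48×10^10)^(1/4) = 349 K.

T ≈ 349 K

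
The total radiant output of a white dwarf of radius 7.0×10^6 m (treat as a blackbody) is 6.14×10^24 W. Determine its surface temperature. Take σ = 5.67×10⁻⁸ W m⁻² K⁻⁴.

A = 4πr² = 4π × (7.0×10^6)² = 6.16×10^14 m².
From P = σAT⁴, T = (P / σA)^(1/4) = (6.14×10^24 / (5.67×10⁻⁸ × 6.16×10^14))^(1/4).
T = (1.76×10^17)^(1/4) = 20500 K.

T ≈ 20500 K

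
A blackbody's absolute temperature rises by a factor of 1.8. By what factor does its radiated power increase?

factor ≈ 10.5

P ∝ T⁴, so the power scales as (1.8)⁴ = 10.5.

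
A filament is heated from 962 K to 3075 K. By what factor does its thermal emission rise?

P ∝ T⁴, so the ratio is (3075/962)⁴ = (3.196)⁴ = 104.

ratio ≈ 104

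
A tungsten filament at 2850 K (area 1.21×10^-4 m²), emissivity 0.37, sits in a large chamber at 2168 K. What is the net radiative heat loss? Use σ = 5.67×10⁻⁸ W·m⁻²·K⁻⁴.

Q = εσA(T⁴ − T_s⁴). T⁴ − T_s⁴ = (2850)⁴ − (2168)⁴ = 6.60×10^13 − 2.21×10^13 = 4.39×10^13 K⁴.
Q = 0.37 × 5.67×10⁻⁸ × 1.21×10^-4 × 4.39×10^13 = 111 W.

Q ≈ 111 W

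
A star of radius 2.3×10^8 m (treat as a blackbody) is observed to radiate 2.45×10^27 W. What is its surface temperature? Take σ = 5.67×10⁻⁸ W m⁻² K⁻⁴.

T ≈ 16000 K

A = 4πr² = 4π × (2.3×10^8)² = 6.65×10^17 m².
From P = σAT⁴, T = (P / σA)^(1/4) = (2.45×10^27 / (5.67×10⁻⁸ × 6.65×10^17))^(1/4).
T = (6.50×10^16)^(1/4) = 16000 K.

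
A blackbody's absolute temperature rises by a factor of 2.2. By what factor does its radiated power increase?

factor ≈ 23.4

P ∝ T⁴, so the power scales as (2.2)⁴ = 23.4.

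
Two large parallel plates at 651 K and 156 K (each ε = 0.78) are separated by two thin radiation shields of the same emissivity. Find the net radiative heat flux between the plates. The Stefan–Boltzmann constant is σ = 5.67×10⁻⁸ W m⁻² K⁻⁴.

Each of the 3 gaps contributes resistance (2/ε − 1) = 2/0.78 − 1 = 1.564; total = 4.692.
q = σ(T₁⁴ − T₂⁴) / 4.692 = 5.67×10⁻⁸ × 1.79×10^11 / 4.692 = 2160 W/m².

q ≈ 2160 W/m²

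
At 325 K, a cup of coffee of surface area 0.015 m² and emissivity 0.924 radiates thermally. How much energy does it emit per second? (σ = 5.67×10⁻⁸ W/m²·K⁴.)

P ≈ 8.77 W

Stefan–Boltzmann: P = εσAT⁴ = 0.924 × 5.67×10⁻⁸ × 0.0150 × (325)⁴ = 0.924 × 5.67×10⁻⁸ × 0.0150 × 1.12×10^10.
P = 8.77 W.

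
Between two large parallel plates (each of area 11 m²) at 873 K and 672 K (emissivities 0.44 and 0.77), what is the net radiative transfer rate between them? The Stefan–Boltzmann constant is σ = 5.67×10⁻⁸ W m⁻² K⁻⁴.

For two large parallel gray plates, q = σ(T₁⁴ − T₂⁴) / (1/ε₁ + 1/ε₂ − 1).
1/ε₁ + 1/ε₂ − 1 = 1/0.44 + 1/0.77 − 1 = 2.571.
T₁⁴ − T₂⁴ = 5.81×10^11 − 2.04×10^11 = 3.77×10^11 K⁴.
q = 5.67×10⁻⁸ × 3.77×10^11 / 2.571 = 8310 W/m².
Q = q·A = 8310 × 11 = 91400 W.

Q ≈ 91400 W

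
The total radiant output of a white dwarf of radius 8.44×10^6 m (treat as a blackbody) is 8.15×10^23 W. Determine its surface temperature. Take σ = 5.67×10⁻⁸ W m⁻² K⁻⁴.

A = 4πr² = 4π × (8.44×10^6)² = 8.95×10^14 m².
From P = σAT⁴, T = (P / σA)^(1/4) = (8.15×10^23 / (5.67×10⁻⁸ × 8.95×10^14))^(1/4).
T = (1.61×10^16)^(1/4) = 11300 K.

T ≈ 11300 K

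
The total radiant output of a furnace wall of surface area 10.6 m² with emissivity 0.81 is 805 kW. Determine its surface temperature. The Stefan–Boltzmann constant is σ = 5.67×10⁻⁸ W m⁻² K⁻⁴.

T ≈ 1130 K

From P = εσAT⁴, T = (P / εσA)^(1/4) = (8.05×10^5 / (0.81 × 5.67×10⁻⁸ × 10.6))^(1/4).
T = (1.65×10^12)^(1/4) = 1130 K.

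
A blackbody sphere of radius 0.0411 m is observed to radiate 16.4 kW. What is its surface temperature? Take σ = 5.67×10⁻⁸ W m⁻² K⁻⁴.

T ≈ 1920 K

A = 4πr² = 4π × (0.0411)² = 0.0212 m².
From P = σAT⁴, T = (P / σA)^(1/4) = (16400 / (5.67×10⁻⁸ × 0.0212))^(1/4).
T = (1.36×10^13)^(1/4) = 1920 K.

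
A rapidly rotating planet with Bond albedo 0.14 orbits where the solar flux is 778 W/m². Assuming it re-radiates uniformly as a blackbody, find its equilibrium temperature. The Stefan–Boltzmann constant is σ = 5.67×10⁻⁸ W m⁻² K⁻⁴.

Power absorbed = (1−a)S·πR²; power emitted = 4πR²σT⁴. Equating and cancelling πR²:
T = ((1−a)S / 4σ)^(1/4) = (669 / (4 × 5.67×10⁻⁸))^(1/4) = (2.95×10^9)^(1/4).
T = 233 K.

T ≈ 233 K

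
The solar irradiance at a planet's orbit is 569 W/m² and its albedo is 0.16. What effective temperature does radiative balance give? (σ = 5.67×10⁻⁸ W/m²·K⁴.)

T ≈ 214 K

Power absorbed = (1−a)S·πR²; power emitted = 4πR²σT⁴. Equating and cancelling πR²:
T = ((1−a)S / 4σ)^(1/4) = (478 / (4 × 5.67×10⁻⁸))^(1/4) = (2.11×10^9)^(1/4).
T = 214 K.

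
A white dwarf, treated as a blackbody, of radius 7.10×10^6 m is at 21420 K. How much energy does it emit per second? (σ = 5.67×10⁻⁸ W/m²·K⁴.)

A = 4πr² = 4π × (7.10×10^6)² = 6.33×10^14 m².
P = σAT⁴ = 5.67×10⁻⁸ × 6.33×10^14 × (21420)⁴ = 5.67×10⁻⁸ × 6.33×10^14 × 2.11×10^17.
P = 7.56×10^24 W.

P ≈ 7.56×10^24 W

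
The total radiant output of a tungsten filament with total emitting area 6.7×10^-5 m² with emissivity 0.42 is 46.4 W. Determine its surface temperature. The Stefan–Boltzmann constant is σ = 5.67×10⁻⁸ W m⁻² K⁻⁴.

T ≈ 2320 K

From P = εσAT⁴, T = (P / εσA)^(1/4) = (46.4 / (0.42 × 5.67×10⁻⁸ × 6.70×10^-5))^(1/4).
T = (2.91×10^13)^(1/4) = 2320 K.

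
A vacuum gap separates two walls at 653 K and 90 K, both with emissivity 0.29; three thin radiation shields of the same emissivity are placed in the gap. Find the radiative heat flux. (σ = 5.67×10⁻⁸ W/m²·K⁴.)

q ≈ 437 W/m²

Each of the 4 gaps contributes resistance (2/ε − 1) = 2/0.29 − 1 = 5.897; total = 23.59.
q = σ(T₁⁴ − T₂⁴) / 23.59 = 5.67×10⁻⁸ × 1.82×10^11 / 23.59 = 437 W/m².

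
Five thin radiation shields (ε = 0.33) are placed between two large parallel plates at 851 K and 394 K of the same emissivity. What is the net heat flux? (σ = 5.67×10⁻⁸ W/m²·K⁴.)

Each of the 6 gaps contributes resistance (2/ε − 1) = 2/0.33 − 1 = 5.061; total = 30.36.
q = σ(T₁⁴ − T₂⁴) / 30.36 = 5.67×10⁻⁸ × 5.00×10^11 / 30.36 = 934 W/m².

q ≈ 934 W/m²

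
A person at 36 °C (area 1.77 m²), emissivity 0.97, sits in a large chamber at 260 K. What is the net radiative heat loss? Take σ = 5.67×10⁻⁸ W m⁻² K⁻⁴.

Q ≈ 443 W

Convert: 36 °C = 309 K.
Q = εσA(T⁴ − T_s⁴). T⁴ − T_s⁴ = (309)⁴ − (260)⁴ = 9.12×10^9 − 4.57×10^9 = 4.55×10^9 K⁴.
Q = 0.97 × 5.67×10⁻⁸ × 1.77 × 4.55×10^9 = 443 W.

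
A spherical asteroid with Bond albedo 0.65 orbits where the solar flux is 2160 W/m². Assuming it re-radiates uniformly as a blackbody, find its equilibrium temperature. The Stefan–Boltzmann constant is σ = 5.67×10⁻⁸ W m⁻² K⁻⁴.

T ≈ 240 K

Power absorbed = (1−a)S·πR²; power emitted = 4πR²σT⁴. Equating and cancelling πR²:
T = ((1−a)S / 4σ)^(1/4) = (756 / (4 × 5.67×10⁻⁸))^(1/4) = (3.33×10^9)^(1/4).
T = 240 K.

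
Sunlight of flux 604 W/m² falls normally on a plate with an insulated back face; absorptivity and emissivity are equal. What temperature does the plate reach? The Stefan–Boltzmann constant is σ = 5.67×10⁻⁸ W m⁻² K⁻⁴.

T ≈ 321 K

Absorbed flux αS = emitted flux εσT⁴ (one radiating face); with α = ε, T = (S/σ)^(1/4).
T = (604 / 5.67×10⁻⁸)^(1/4) = (1.07×10^10)^(1/4).
T = 321 K.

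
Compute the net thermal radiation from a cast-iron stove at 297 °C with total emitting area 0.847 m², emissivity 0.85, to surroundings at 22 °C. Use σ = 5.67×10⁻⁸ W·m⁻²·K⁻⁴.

Q ≈ 4000 W

Convert: 297 °C = 570 K; 22 °C = 295 K.
Q = εσA(T⁴ − T_s⁴). T⁴ − T_s⁴ = (570)⁴ − (295)⁴ = 1.06×10^11 − 7.57×10^9 = 9.80×10^10 K⁴.
Q = 0.85 × 5.67×10⁻⁸ × 0.847 × 9.80×10^10 = 4000 W.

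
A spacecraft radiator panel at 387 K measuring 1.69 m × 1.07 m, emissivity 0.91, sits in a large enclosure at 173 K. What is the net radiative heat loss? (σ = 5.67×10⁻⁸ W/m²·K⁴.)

A = 1.69 × 1.07 = 1.81 m².
Q = εσA(T⁴ − T_s⁴). T⁴ − T_s⁴ = (387)⁴ − (173)⁴ = 2.24×10^10 − 8.96×10^8 = 2.15×10^10 K⁴.
Q = 0.91 × 5.67×10⁻⁸ × 1.81 × 2.15×10^10 = 2010 W.

Q ≈ 2010 W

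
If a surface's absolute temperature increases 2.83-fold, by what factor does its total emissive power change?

P ∝ T⁴, so the power scales as (2.83)⁴ = 64.1.

factor ≈ 64.1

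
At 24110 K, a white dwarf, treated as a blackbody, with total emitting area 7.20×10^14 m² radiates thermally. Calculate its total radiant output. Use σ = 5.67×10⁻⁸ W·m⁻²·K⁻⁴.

P = σAT⁴ = 5.67×10⁻⁸ × 7.20×10^14 × (24110)⁴ = 5.67×10⁻⁸ × 7.20×10^14 × 3.38×10^17.
P = 1.38×10^25 W.

P ≈ 1.38×10^25 W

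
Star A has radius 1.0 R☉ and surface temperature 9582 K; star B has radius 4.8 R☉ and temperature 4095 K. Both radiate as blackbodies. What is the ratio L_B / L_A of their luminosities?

L_B/L_A ≈ 0.769

L = 4πR²σT⁴ ∝ R²T⁴, so L_B/L_A = (4.8/1.0)² × (4095/9582)⁴ = 23.0 × 0.0334 = 0.769.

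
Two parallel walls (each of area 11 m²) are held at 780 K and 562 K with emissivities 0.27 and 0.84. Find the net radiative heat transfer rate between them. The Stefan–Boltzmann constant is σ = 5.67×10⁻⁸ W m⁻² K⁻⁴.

Q ≈ 43300 W

For two large parallel gray plates, q = σ(T₁⁴ − T₂⁴) / (1/ε₁ + 1/ε₂ − 1).
1/ε₁ + 1/ε₂ − 1 = 1/0.27 + 1/0.84 − 1 = 3.894.
T₁⁴ − T₂⁴ = 3.70×10^11 − 9.98×10^10 = 2.70×10^11 K⁴.
q = 5.67×10⁻⁸ × 2.70×10^11 / 3.894 = 3940 W/m².
Q = q·A = 3940 × 11 = 43300 W.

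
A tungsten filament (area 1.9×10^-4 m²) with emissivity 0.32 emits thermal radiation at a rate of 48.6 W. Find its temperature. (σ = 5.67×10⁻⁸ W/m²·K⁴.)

T ≈ 1940 K

From P = εσAT⁴, T = (P / εσA)^(1/4) = (48.6 / (0.32 × 5.67×10⁻⁸ × 1.90×10^-4))^(1/4).
T = (1.41×10^13)^(1/4) = 1940 K.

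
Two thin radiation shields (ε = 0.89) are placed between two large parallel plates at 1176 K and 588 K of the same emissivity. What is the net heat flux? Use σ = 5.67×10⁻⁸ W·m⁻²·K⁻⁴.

Each of the 3 gaps contributes resistance (2/ε − 1) = 2/0.89 − 1 = 1.247; total = 3.742.
q = σ(T₁⁴ − T₂⁴) / 3.742 = 5.67×10⁻⁸ × 1.79×10^12 / 3.742 = 27200 W/m².

q ≈ 27200 W/m²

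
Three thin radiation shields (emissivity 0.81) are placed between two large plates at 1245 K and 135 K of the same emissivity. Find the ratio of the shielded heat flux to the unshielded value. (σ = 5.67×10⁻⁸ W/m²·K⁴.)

ratio ≈ 0.250

With N identical shields there are N+1 = 4 gaps in series, each with the same radiative resistance, so the flux falls to 1/(N+1) of its unshielded value.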